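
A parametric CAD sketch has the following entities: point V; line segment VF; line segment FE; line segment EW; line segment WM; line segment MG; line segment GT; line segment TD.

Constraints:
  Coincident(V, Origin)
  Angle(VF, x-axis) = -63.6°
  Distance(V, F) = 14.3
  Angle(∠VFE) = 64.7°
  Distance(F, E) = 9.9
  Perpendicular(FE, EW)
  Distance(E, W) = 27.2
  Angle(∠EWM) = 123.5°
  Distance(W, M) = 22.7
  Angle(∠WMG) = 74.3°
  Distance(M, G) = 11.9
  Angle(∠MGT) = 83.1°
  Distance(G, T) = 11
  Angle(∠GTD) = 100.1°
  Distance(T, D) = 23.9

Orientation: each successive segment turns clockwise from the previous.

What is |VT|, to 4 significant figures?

15.59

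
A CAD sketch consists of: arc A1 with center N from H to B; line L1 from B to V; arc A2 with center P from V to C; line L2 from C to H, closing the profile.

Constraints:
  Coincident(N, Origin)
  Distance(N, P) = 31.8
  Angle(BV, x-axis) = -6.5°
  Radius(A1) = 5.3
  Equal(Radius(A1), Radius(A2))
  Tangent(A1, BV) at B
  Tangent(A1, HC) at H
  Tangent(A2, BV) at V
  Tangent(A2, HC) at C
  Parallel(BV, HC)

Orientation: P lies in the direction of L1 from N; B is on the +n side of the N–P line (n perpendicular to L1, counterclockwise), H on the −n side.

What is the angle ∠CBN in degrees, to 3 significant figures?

71.6°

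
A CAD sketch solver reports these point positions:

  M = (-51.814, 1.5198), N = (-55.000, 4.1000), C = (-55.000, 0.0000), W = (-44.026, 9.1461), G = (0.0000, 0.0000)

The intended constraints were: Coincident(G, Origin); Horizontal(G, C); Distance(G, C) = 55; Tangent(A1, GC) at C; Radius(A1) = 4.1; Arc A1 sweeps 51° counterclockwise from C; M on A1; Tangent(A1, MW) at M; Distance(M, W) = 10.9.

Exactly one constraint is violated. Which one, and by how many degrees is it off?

Tangent(A1, MW) at M — off by 6.60°.

G = (0.00, 0.00) ✓; G.y = 0.00, C.y = 0.00 ✓; |GC| = 55.00 ✓; ∠(NC, CG) = 90.00° ✓; |NC| = 4.100 ✓; bearing(N→M) − bearing(N→C) = 51.00° ✓; |NM| = 4.100 ✓; ∠(NM, MW) = 96.60° ✗; |MW| = 10.90 ✓.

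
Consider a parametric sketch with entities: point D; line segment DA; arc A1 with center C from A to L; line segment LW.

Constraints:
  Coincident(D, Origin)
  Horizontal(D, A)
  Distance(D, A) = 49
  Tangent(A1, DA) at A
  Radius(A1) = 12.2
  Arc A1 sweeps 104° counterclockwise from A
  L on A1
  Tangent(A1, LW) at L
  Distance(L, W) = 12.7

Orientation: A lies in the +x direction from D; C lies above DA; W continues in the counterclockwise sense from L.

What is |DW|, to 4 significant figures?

63.97

On A1, A sits at bearing -90° from C; a 104° counterclockwise sweep puts L at bearing 14°, so L = C + 12.2·(cos 14°, sin 14°) = (60.84, 15.15). Since A1 is tangent to LW there, CL ⟂ LW, so LW runs along (−sin 14°, cos 14°); with |LW| = 12.7, W = (57.77, 27.47). Then |DW| = |W − D| = 63.97.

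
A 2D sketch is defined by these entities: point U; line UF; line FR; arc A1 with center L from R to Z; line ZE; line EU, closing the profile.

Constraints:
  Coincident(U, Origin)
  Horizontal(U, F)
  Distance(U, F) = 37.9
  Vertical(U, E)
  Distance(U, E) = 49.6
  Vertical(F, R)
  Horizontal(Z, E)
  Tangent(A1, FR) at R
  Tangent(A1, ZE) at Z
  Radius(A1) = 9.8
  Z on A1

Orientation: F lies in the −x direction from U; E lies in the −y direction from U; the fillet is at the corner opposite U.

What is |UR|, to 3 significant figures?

55.0

The virtual corner opposite U is at (-37.9, -49.6). A1 meets FR tangentially, so LR is at right angles to FR and A1 meets ZE tangentially, so LZ is at right angles to ZE, with radius 9.8, so the center L sits 9.8 in from both sides at L = (-28.1, -39.8). That places the tangent points at R = (-37.9, -39.8) on FR and Z = (-28.1, -49.6) on ZE. Then |UR| = |R − U| = 55.0.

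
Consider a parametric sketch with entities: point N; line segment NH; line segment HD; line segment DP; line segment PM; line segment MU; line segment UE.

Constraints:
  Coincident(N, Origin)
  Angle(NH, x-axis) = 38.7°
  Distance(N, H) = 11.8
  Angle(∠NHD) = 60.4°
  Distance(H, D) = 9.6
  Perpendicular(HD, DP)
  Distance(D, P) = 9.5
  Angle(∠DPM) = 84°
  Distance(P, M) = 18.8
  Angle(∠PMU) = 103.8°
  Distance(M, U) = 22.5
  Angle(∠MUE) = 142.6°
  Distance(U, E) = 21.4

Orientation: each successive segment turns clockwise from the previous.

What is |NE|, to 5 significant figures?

44.249

N is at the origin; NH runs at 38.7° with length 11.8, so H = (9.2091, 7.3779). ∠NHD = 60.4° gives HD at -80.900° from the x-axis; with |HD| = 9.6, D = (10.727, -2.1013). HD is perpendicular to DP, so DP runs at -170.90°; with |DP| = 9.5, P = (1.3470, -3.6038). ∠DPM = 84.0° gives PM at 93.100° from the x-axis; with |PM| = 18.8, M = (0.33028, 15.169). ∠PMU = 103.8° gives MU at 16.900° from the x-axis; with |MU| = 22.5, U = (21.859, 21.709). ∠MUE = 142.6° gives UE at -20.500° from the x-axis; with |UE| = 21.4, E = (41.903, 14.215). Then |NE| = |E − N| = 44.249.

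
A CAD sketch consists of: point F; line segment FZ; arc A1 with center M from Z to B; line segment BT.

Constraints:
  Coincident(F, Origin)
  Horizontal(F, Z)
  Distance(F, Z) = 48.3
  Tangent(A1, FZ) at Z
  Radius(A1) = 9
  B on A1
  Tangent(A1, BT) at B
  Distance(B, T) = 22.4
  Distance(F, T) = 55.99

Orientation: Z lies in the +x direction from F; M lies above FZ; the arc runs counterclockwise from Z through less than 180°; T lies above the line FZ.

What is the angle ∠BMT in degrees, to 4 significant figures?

68.11°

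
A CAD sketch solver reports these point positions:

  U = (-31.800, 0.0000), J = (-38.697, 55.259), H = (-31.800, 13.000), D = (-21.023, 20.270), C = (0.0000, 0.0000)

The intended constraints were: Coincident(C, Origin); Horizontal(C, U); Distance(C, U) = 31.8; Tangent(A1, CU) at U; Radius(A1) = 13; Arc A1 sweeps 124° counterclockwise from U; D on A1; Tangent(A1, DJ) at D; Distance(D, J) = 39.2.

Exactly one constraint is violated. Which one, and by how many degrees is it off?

Tangent(A1, DJ) at D — off by 7.20°.

C = (0.00, 0.00) ✓; C.y = 0.00, U.y = 0.00 ✓; |CU| = 31.80 ✓; ∠(HU, UC) = 90.00° ✓; |HU| = 13.00 ✓; bearing(H→D) − bearing(H→U) = 124.0° ✓; |HD| = 13.00 ✓; ∠(HD, DJ) = 97.20° ✗; |DJ| = 39.20 ✓.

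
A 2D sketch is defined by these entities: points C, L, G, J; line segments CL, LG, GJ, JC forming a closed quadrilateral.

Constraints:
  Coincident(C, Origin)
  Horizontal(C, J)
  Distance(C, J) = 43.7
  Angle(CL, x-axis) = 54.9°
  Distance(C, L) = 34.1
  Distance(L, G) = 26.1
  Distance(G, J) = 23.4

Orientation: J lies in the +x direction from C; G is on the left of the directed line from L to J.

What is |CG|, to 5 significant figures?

50.968

Checks: |LG| = 26.10 ✓; |GJ| = 23.40 ✓.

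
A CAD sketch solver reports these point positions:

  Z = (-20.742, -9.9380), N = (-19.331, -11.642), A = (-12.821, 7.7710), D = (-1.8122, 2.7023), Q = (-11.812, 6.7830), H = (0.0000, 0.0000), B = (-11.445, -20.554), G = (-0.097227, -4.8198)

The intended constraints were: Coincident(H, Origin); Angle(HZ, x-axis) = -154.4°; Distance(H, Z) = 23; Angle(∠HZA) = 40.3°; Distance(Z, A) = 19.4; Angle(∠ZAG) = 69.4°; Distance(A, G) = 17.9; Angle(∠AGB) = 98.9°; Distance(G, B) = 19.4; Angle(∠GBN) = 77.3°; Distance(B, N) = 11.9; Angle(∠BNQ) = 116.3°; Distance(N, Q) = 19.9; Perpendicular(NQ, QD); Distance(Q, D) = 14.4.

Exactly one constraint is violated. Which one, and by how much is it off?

Distance(Q, D) = 14.4 — off by 3.60.

H = (0.00, 0.00) ✓; HZ at -154.4° ✓; |HZ| = 23.00 ✓; ∠HZA = 40.30° ✓; |ZA| = 19.40 ✓; ∠ZAG = 69.40° ✓; |AG| = 17.90 ✓; ∠AGB = 98.90° ✓; |GB| = 19.40 ✓; ∠GBN = 77.30° ✓; |BN| = 11.90 ✓; ∠BNQ = 116.3° ✓; |NQ| = 19.90 ✓; ∠(NQ, QD) = 90.00° ✓; |QD| = 10.80 ✗.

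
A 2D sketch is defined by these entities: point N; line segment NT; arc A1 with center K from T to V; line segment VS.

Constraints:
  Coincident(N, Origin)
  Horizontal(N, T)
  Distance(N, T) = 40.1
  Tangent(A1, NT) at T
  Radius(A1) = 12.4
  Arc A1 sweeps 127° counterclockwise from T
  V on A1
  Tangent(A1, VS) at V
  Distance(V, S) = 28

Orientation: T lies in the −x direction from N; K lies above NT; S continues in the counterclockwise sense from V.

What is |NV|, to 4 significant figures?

36.14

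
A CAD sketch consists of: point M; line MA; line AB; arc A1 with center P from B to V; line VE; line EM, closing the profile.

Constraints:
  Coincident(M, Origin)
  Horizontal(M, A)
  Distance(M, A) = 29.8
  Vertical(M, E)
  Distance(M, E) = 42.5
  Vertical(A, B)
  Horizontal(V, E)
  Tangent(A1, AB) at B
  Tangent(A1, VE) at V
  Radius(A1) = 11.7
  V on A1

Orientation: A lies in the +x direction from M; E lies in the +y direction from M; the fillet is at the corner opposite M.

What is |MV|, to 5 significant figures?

46.194

M is at the origin; MA is horizontal with |MA| = 29.8 and A on the +x side, so A = (29.800, 0.0000). M and E share the same x with |ME| = 42.5 and E on the +y side, so E = (0.0000, 42.500). The virtual corner opposite M is at (29.800, 42.500). Tangency of A1 to AB means the radius PB is perpendicular to AB and since A1 is tangent to VE there, PV ⟂ VE, with radius 11.7, so the center P sits 11.7 in from both sides at P = (18.100, 30.800). That places the tangent points at B = (29.800, 30.800) on AB and V = (18.100, 42.500) on VE. Then |MV| = |V − M| = 46.194.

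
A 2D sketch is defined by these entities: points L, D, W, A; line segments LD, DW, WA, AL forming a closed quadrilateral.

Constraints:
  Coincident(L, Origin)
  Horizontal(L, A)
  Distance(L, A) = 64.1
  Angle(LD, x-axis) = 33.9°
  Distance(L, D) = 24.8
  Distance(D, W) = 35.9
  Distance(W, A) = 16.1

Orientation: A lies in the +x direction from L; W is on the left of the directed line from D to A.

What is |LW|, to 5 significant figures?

58.236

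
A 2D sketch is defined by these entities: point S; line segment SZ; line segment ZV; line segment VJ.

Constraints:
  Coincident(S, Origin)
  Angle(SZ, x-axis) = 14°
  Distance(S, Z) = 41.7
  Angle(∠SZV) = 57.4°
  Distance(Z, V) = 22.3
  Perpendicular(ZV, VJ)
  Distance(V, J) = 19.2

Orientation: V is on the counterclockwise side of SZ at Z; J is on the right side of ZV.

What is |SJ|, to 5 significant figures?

54.331

S is at the origin; SZ runs at 14.0° with length 41.7, so Z = 41.7·(cos 14.0°, sin 14.0°) = (40.461, 10.088). ∠SZV = 57.4°, so ZV runs at 14.0° + (180° − 57.4°) = 136.60° from the x-axis; with |ZV| = 22.3, V = Z + 22.3·(cos 136.60°, sin 136.60°) = (24.259, 25.410). The perpendicularity gives VJ at right angles to ZV; with |VJ| = 19.2 on the right of ZV, J = V + 19.2·(0.68709, 0.72657) = (37.451, 39.360). Then |SJ| = |J − S| = 54.331.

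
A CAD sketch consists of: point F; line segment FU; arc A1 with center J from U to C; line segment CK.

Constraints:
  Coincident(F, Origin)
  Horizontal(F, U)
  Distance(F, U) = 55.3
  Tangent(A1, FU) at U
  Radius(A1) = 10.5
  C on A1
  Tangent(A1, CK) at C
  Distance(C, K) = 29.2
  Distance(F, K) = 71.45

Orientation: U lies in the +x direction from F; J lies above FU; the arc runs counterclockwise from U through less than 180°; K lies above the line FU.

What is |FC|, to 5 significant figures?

66.771

F is at the origin; F and U share the same y with |FU| = 55.3 and U on the +x side, so U = (55.300, 0.0000). The tangent condition forces JU to be normal to FU, so J = U + (0, 10.5) = (55.300, 10.500). Since JC ⟂ CK (tangency), |JK| = √(10.5² + 29.2²) = 31.030 regardless of where C sits on A1. So K lies on both circle(F, 71.45) and circle(J, 31.030); the above-FU intersection is K = (58.240, 41.391). C is the foot of the tangent from K: C = (65.473, 13.101).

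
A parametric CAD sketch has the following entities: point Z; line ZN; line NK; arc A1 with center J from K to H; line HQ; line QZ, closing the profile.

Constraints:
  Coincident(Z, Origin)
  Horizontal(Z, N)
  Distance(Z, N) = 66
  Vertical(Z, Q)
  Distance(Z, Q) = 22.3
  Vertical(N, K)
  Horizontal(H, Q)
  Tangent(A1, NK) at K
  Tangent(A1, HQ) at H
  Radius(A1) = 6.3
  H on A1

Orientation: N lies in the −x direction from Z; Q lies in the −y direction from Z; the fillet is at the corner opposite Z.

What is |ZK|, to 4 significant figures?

67.91

Z is at the origin; Z and N share the same y with |ZN| = 66.0 and N on the −x side, so N = (-66.00, 0.000). ZQ is vertical with |ZQ| = 22.3 and Q on the −y side, so Q = (0.000, -22.30). The virtual corner opposite Z is at (-66.00, -22.30). The tangent condition forces JK to be normal to NK and tangency of A1 to HQ means the radius JH is perpendicular to HQ, with radius 6.3, so the center J sits 6.3 in from both sides at J = (-59.70, -16.00). That places the tangent points at K = (-66.00, -16.00) on NK and H = (-59.70, -22.30) on HQ. Then |ZK| = |K − Z| = 67.91.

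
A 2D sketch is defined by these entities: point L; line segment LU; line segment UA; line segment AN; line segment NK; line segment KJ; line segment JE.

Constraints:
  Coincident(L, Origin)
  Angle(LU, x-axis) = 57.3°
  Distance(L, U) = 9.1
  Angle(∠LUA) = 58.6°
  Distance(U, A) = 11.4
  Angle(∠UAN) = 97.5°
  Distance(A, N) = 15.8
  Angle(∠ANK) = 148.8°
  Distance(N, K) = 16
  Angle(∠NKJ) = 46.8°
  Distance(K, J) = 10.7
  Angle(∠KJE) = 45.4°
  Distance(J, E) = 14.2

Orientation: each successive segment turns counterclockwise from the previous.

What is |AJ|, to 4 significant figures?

22.19

L is at the origin; LU runs at 57.3° with length 9.1, so U = (4.916, 7.658). ∠LUA = 58.6° gives UA at 178.7° from the x-axis; with |UA| = 11.4, A = (-6.481, 7.916). ∠UAN = 97.5° gives AN at -98.80° from the x-axis; with |AN| = 15.8, N = (-8.898, -7.698). ∠ANK = 148.8° gives NK at -67.60° from the x-axis; with |NK| = 16.0, K = (-2.801, -22.49). ∠NKJ = 46.8° gives KJ at 65.60° from the x-axis; with |KJ| = 10.7, J = (1.619, -12.75). Then |AJ| = |J − A| = 22.19.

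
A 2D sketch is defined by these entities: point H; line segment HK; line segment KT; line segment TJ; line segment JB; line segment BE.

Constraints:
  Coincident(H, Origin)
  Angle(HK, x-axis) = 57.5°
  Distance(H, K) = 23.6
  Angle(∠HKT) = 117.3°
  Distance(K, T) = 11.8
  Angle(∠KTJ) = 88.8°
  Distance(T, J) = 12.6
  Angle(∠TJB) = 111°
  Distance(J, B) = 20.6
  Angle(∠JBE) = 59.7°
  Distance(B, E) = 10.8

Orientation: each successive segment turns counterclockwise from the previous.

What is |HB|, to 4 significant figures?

3.289

H is at the origin; HK runs at 57.5° with length 23.6, so K = (12.68, 19.90). ∠HKT = 117.3° gives KT at 120.2° from the x-axis; with |KT| = 11.8, T = (6.745, 30.10). ∠KTJ = 88.8° gives TJ at -148.6° from the x-axis; with |TJ| = 12.6, J = (-4.010, 23.54). ∠TJB = 111.0° gives JB at -79.60° from the x-axis; with |JB| = 20.6, B = (-0.2914, 3.276). Then |HB| = |B − H| = 3.289.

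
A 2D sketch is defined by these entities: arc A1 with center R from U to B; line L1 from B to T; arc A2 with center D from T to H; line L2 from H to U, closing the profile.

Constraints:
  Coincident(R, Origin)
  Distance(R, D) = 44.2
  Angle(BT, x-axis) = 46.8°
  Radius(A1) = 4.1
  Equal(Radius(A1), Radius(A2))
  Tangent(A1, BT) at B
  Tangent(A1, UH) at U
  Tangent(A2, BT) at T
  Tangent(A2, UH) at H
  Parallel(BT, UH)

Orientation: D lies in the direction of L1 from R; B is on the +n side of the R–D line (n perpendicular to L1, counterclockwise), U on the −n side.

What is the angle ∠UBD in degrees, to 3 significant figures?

84.7°

The slot axis is L1's direction at 46.8°, so u = (cos 46.8°, sin 46.8°) = (0.685, 0.729) and n = (−sin 46.8°, cos 46.8°) = (-0.729, 0.685). R is at the origin and D lies 44.2 along u from R, so D = 44.2·u = (30.3, 32.2). Tangency of A1 to both parallel lines with radius 4.1 puts B and U at R ± 4.1·n: B = (-2.99, 2.81), U = (2.99, -2.81). Then cos ∠UBD = BU·BD / (|BU||BD|), giving 84.7°.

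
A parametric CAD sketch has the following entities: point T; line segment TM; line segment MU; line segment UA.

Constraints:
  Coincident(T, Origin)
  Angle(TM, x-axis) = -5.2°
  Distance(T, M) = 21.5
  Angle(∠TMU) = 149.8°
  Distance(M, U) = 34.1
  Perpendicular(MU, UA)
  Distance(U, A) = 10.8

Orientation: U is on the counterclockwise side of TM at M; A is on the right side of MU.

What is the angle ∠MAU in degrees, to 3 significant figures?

72.4°

T is at the origin; TM runs at -5.2° with length 21.5, so M = 21.5·(cos -5.2°, sin -5.2°) = (21.4, -1.95). ∠TMU = 149.8°, so MU runs at -5.2° + (180° − 149.8°) = 25.0° from the x-axis; with |MU| = 34.1, U = M + 34.1·(cos 25.0°, sin 25.0°) = (52.3, 12.5). MU ⟂ UA; with |UA| = 10.8 on the right of MU, A = U + 10.8·(0.423, -0.906) = (56.9, 2.67). Then cos ∠MAU = AM·AU / (|AM||AU|), giving 72.4°.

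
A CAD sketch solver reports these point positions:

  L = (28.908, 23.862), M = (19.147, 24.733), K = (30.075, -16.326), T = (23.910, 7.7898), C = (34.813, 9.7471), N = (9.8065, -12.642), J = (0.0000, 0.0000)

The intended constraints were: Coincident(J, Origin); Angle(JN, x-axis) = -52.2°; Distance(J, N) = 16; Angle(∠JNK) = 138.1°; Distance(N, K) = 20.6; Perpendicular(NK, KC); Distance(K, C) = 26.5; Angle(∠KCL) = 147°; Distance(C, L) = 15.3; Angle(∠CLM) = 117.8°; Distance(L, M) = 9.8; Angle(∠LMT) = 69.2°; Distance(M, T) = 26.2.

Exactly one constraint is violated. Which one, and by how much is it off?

Distance(M, T) = 26.2 — off by 8.60.

J = (0.00, 0.00) ✓; JN at -52.20° ✓; |JN| = 16.00 ✓; ∠JNK = 138.1° ✓; |NK| = 20.60 ✓; ∠(NK, KC) = 90.00° ✓; |KC| = 26.50 ✓; ∠KCL = 147.0° ✓; |CL| = 15.30 ✓; ∠CLM = 117.8° ✓; |LM| = 9.800 ✓; ∠LMT = 69.20° ✓; |MT| = 17.60 ✗.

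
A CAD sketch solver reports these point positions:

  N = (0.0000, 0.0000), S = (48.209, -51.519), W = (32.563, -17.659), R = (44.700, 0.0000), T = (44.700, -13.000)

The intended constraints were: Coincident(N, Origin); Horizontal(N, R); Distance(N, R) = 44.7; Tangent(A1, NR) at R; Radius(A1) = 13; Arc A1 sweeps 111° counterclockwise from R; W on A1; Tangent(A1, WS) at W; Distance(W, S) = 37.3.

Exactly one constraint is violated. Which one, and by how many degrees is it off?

Tangent(A1, WS) at W — off by 3.80°.

N = (0.00, 0.00) ✓; N.y = 0.00, R.y = 0.00 ✓; |NR| = 44.70 ✓; ∠(TR, RN) = 90.00° ✓; |TR| = 13.00 ✓; bearing(T→W) − bearing(T→R) = 111.0° ✓; |TW| = 13.00 ✓; ∠(TW, WS) = 86.20° ✗; |WS| = 37.30 ✓.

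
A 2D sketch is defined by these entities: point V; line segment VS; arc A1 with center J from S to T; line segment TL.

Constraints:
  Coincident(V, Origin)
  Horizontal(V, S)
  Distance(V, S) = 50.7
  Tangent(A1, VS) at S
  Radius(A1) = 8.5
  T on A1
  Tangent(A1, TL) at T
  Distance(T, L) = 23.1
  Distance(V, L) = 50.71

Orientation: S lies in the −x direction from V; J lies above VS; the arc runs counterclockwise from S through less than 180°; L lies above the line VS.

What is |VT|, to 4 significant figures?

42.94

Checks: ∠(JS, SV) = 90.00° ✓; |JT| = 8.500 ✓; ∠(JT, TL) = 90.00° ✓; |TL| = 23.10 ✓; |VL| = 50.71 ✓.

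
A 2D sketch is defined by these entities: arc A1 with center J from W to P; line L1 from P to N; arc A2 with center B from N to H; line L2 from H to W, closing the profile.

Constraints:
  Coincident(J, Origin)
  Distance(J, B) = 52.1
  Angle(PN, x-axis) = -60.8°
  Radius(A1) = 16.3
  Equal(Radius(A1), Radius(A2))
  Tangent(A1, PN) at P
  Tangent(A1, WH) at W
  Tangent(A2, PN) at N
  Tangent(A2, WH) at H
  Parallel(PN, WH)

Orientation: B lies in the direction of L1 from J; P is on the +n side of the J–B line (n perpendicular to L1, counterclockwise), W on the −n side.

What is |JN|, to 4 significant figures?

54.59

Tangency of A1 to both parallel lines with radius 16.3 puts P and W at J ± 16.3·n: P = (14.23, 7.952), W = (-14.23, -7.952). Equal radii place N and H the same way about B: N = B + 16.3·n = (39.65, -37.53), H = B − 16.3·n = (11.19, -53.43). Then |JN| = |N − J| = 54.59.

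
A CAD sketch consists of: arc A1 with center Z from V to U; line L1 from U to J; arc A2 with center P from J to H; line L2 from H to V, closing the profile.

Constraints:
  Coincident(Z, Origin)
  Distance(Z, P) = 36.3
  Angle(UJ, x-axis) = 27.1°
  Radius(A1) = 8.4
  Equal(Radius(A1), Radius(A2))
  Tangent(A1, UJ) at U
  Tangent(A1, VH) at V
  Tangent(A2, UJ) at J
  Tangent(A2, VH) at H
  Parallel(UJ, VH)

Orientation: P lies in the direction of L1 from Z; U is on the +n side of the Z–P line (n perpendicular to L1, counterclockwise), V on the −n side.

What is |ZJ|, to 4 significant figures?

37.26

The slot axis is L1's direction at 27.1°, so u = (cos 27.1°, sin 27.1°) = (0.8902, 0.4555) and n = (−sin 27.1°, cos 27.1°) = (-0.4555, 0.8902). Z is at the origin and P lies 36.3 along u from Z, so P = 36.3·u = (32.31, 16.54). Tangency of A1 to both parallel lines with radius 8.4 puts U and V at Z ± 8.4·n: U = (-3.827, 7.478), V = (3.827, -7.478). Equal radii place J and H the same way about P: J = P + 8.4·n = (28.49, 24.01), H = P − 8.4·n = (36.14, 9.058). Then |ZJ| = |J − Z| = 37.26.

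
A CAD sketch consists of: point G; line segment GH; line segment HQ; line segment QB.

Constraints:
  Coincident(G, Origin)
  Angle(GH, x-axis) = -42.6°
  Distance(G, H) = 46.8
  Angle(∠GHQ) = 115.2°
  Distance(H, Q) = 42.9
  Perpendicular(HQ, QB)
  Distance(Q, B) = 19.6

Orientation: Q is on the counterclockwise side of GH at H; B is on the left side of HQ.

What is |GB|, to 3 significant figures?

66.8

∠GHQ = 115.2°, so HQ runs at -42.6° + (180° − 115.2°) = 22.2° from the x-axis; with |HQ| = 42.9, Q = H + 42.9·(cos 22.2°, sin 22.2°) = (74.2, -15.5). HQ is perpendicular to QB; with |QB| = 19.6 on the left of HQ, B = Q + 19.6·(-0.378, 0.926) = (66.8, 2.68). Then |GB| = |B − G| = 66.8.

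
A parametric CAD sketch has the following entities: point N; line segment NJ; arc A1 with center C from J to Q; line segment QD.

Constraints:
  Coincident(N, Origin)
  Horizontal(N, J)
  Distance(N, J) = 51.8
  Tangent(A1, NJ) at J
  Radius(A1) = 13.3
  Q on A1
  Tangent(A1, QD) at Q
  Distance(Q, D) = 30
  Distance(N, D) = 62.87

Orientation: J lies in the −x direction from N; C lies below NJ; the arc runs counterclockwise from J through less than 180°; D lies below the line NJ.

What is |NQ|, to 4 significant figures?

65.88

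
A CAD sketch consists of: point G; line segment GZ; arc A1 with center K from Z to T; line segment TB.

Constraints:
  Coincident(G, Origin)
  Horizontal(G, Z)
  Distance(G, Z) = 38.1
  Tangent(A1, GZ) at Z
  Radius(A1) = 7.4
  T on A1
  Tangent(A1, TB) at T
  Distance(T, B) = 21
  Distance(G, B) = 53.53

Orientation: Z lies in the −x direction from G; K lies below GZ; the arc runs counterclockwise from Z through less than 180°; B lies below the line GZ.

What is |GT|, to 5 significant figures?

46.107

Checks: ∠(KZ, ZG) = 90.00° ✓; |KT| = 7.400 ✓; ∠(KT, TB) = 90.00° ✓; |TB| = 21.00 ✓; |GB| = 53.53 ✓.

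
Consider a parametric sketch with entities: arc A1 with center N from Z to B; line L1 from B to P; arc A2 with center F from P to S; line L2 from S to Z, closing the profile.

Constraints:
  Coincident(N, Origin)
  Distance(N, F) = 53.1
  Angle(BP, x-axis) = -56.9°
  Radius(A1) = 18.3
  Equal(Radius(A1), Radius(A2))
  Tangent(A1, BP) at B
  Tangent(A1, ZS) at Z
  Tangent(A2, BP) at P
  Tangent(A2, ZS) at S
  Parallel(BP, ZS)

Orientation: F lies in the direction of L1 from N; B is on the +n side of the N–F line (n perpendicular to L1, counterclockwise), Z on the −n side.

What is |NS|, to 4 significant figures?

56.16

The slot axis is L1's direction at -56.9°, so u = (cos -56.9°, sin -56.9°) = (0.5461, -0.8377) and n = (−sin -56.9°, cos -56.9°) = (0.8377, 0.5461). N is at the origin and F lies 53.1 along u from N, so F = 53.1·u = (29.00, -44.48). Tangency of A1 to both parallel lines with radius 18.3 puts B and Z at N ± 18.3·n: B = (15.33, 9.994), Z = (-15.33, -9.994). Equal radii place P and S the same way about F: P = F + 18.3·n = (44.33, -34.49), S = F − 18.3·n = (13.67, -54.48). Then |NS| = |S − N| = 56.16.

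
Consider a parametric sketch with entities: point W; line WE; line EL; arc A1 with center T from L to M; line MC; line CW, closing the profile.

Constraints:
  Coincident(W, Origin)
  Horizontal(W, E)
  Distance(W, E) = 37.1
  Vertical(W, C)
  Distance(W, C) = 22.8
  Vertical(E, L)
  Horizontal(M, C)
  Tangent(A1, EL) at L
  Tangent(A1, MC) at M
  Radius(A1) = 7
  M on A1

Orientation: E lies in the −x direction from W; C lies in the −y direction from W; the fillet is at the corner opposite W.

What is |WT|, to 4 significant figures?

33.99

W is at the origin; WE is horizontal with |WE| = 37.1 and E on the −x side, so E = (-37.10, 0.000). WC is vertical with |WC| = 22.8 and C on the −y side, so C = (0.000, -22.80). The virtual corner opposite W is at (-37.10, -22.80). Since A1 is tangent to EL there, TL ⟂ EL and the tangent condition forces TM to be normal to MC, with radius 7.0, so the center T sits 7.0 in from both sides at T = (-30.10, -15.80). Then |WT| = |T − W| = 33.99.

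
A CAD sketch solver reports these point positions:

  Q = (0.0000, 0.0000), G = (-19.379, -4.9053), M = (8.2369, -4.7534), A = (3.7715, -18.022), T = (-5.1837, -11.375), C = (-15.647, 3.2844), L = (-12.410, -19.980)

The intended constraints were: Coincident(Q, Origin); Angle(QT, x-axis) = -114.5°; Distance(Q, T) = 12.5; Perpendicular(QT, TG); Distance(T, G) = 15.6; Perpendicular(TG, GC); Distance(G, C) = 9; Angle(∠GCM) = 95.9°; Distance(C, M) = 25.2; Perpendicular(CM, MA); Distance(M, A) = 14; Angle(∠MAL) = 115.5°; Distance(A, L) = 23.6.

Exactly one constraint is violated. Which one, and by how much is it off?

Distance(A, L) = 23.6 — off by 7.30.

Q = (0.00, 0.00) ✓; QT at -114.5° ✓; |QT| = 12.50 ✓; ∠(QT, TG) = 90.00° ✓; |TG| = 15.60 ✓; ∠(TG, GC) = 90.00° ✓; |GC| = 9.000 ✓; ∠GCM = 95.90° ✓; |CM| = 25.20 ✓; ∠(CM, MA) = 90.00° ✓; |MA| = 14.00 ✓; ∠MAL = 115.5° ✓; |AL| = 16.30 ✗.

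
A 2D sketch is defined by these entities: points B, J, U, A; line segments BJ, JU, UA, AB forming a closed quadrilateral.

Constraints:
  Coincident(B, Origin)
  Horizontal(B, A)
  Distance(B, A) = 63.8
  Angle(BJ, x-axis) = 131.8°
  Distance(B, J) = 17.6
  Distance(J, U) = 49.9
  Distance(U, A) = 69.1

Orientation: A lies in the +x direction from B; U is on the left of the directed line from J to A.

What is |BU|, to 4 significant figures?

55.81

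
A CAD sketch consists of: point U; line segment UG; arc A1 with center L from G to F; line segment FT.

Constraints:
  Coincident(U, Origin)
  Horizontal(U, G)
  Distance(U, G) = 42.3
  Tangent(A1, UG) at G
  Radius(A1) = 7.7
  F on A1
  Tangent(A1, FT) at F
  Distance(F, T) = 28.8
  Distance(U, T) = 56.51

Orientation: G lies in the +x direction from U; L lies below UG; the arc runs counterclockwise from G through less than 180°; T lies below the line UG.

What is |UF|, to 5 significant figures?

36.178

Checks: ∠(LG, GU) = 90.00° ✓; |LF| = 7.700 ✓; ∠(LF, FT) = 90.00° ✓; |FT| = 28.80 ✓; |UT| = 56.51 ✓.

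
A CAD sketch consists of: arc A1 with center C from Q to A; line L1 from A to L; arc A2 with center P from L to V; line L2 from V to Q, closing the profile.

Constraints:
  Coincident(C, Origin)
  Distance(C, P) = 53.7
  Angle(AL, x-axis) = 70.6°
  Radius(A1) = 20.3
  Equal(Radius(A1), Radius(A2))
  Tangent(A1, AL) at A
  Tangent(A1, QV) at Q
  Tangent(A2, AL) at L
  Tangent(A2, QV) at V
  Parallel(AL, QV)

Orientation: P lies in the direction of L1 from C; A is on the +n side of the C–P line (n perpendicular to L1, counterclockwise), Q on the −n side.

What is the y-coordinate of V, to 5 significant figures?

43.908

The slot axis is L1's direction at 70.6°, so u = (cos 70.6°, sin 70.6°) = (0.33216, 0.94322) and n = (−sin 70.6°, cos 70.6°) = (-0.94322, 0.33216). C is at the origin and P lies 53.7 along u from C, so P = 53.7·u = (17.837, 50.651). Tangency of A1 to both parallel lines with radius 20.3 puts A and Q at C ± 20.3·n: A = (-19.147, 6.7429), Q = (19.147, -6.7429). Equal radii place L and V the same way about P: L = P + 20.3·n = (-1.3104, 57.394), V = P − 20.3·n = (36.984, 43.908). So V.y = 43.908.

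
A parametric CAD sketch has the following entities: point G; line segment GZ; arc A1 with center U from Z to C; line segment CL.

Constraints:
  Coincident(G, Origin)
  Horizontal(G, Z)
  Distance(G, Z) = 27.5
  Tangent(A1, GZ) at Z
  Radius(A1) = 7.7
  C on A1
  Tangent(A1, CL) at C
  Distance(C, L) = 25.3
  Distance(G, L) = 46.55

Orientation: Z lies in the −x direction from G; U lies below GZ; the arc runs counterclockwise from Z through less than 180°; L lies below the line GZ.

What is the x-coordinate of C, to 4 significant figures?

-35.14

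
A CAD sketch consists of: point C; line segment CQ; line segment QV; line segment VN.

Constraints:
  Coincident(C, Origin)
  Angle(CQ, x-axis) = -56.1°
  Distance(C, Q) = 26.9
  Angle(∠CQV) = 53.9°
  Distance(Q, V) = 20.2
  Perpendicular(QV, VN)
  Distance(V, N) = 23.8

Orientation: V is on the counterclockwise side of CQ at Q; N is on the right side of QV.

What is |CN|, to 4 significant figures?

45.74

C is at the origin; CQ runs at -56.1° with length 26.9, so Q = 26.9·(cos -56.1°, sin -56.1°) = (15.00, -22.33). ∠CQV = 53.9°, so QV runs at -56.1° + (180° − 53.9°) = 70.00° from the x-axis; with |QV| = 20.2, V = Q + 20.2·(cos 70.00°, sin 70.00°) = (21.91, -3.346). The perpendicularity gives VN at right angles to QV; with |VN| = 23.8 on the right of QV, N = V + 23.8·(0.9397, -0.3420) = (44.28, -11.49). Then |CN| = |N − C| = 45.74.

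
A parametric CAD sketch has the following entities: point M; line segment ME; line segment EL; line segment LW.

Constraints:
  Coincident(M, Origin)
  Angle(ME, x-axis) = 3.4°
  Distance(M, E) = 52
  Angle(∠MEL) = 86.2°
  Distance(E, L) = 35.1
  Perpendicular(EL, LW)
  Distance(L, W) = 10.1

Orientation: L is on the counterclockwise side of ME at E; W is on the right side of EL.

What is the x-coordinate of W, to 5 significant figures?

57.530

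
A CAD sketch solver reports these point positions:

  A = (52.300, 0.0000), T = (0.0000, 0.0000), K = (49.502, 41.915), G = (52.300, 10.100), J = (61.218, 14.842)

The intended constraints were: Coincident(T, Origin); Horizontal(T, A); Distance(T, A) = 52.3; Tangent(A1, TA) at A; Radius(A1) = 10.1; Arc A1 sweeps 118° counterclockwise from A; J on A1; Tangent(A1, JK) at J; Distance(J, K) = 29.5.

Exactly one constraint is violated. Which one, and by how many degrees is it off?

Tangent(A1, JK) at J — off by 4.60°.

T = (0.00, 0.00) ✓; T.y = 0.00, A.y = 0.00 ✓; |TA| = 52.30 ✓; ∠(GA, AT) = 90.00° ✓; |GA| = 10.10 ✓; bearing(G→J) − bearing(G→A) = 118.0° ✓; |GJ| = 10.10 ✓; ∠(GJ, JK) = 94.60° ✗; |JK| = 29.50 ✓.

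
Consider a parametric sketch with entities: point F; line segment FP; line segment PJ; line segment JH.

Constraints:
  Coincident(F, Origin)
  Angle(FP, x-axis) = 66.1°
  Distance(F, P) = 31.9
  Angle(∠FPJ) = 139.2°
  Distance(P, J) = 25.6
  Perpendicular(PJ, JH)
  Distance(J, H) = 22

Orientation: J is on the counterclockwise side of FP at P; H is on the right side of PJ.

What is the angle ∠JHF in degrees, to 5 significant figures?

49.264°

F is at the origin; FP runs at 66.1° with length 31.9, so P = 31.9·(cos 66.1°, sin 66.1°) = (12.924, 29.165). ∠FPJ = 139.2°, so PJ runs at 66.1° + (180° − 139.2°) = 106.90° from the x-axis; with |PJ| = 25.6, J = P + 25.6·(cos 106.90°, sin 106.90°) = (5.4820, 53.659). PJ is perpendicular to JH; with |JH| = 22.0 on the right of PJ, H = J + 22.0·(0.95681, 0.29070) = (26.532, 60.055). Then cos ∠JHF = HJ·HF / (|HJ||HF|), giving 49.264°.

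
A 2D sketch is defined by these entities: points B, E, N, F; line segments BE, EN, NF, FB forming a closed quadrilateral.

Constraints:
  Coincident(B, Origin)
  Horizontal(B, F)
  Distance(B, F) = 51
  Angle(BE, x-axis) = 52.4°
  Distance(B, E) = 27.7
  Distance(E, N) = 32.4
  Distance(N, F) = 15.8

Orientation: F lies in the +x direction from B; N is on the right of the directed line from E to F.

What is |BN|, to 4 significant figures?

36.08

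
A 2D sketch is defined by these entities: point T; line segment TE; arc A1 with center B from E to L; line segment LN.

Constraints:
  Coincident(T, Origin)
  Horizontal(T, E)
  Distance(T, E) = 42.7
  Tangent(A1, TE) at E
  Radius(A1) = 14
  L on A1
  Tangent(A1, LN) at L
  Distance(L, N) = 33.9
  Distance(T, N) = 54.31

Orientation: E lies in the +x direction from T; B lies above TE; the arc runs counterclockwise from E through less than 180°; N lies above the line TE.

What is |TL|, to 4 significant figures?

57.52

Checks: |BL| = 14.00 ✓; ∠(BL, LN) = 90.00° ✓; |LN| = 33.90 ✓; |TN| = 54.31 ✓.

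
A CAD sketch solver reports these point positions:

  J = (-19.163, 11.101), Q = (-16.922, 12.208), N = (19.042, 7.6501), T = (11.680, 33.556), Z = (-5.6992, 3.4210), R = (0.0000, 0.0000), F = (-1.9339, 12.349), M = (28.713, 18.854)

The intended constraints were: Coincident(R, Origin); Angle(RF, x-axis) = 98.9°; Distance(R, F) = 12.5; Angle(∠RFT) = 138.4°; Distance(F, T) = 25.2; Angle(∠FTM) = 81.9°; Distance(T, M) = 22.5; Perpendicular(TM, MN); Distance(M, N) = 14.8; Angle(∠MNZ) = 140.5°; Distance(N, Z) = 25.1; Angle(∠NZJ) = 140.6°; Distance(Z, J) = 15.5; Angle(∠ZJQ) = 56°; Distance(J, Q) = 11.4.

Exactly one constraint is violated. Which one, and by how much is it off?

Distance(J, Q) = 11.4 — off by 8.90.

R = (0.00, 0.00) ✓; RF at 98.90° ✓; |RF| = 12.50 ✓; ∠RFT = 138.4° ✓; |FT| = 25.20 ✓; ∠FTM = 81.90° ✓; |TM| = 22.50 ✓; ∠(TM, MN) = 90.00° ✓; |MN| = 14.80 ✓; ∠MNZ = 140.5° ✓; |NZ| = 25.10 ✓; ∠NZJ = 140.6° ✓; |ZJ| = 15.50 ✓; ∠ZJQ = 55.99° ✓; |JQ| = 2.500 ✗.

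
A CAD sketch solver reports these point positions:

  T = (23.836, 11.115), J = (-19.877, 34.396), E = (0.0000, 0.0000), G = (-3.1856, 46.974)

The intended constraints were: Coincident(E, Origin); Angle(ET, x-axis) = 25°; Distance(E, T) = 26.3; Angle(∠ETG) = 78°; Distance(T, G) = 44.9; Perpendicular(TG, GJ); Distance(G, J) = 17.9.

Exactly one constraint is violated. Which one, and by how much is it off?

Distance(G, J) = 17.9 — off by 3.00.

E = (0.00, 0.00) ✓; ET at 25.00° ✓; |ET| = 26.30 ✓; ∠ETG = 78.00° ✓; |TG| = 44.90 ✓; ∠(TG, GJ) = 90.00° ✓; |GJ| = 20.90 ✗.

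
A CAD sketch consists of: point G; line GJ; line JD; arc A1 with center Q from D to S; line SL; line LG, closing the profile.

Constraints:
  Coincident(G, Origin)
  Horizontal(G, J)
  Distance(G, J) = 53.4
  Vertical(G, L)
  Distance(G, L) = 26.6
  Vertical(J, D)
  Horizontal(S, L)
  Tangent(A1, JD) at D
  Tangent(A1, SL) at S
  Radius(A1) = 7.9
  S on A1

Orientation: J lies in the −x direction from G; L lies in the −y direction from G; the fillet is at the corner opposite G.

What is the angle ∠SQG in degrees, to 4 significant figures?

112.3°

G is at the origin; GJ is horizontal with |GJ| = 53.4 and J on the −x side, so J = (-53.40, 0.000). G and L share the same x with |GL| = 26.6 and L on the −y side, so L = (0.000, -26.60). The virtual corner opposite G is at (-53.40, -26.60). The tangent condition forces QD to be normal to JD and the tangent condition forces QS to be normal to SL, with radius 7.9, so the center Q sits 7.9 in from both sides at Q = (-45.50, -18.70). That places the tangent points at D = (-53.40, -18.70) on JD and S = (-45.50, -26.60) on SL. Then cos ∠SQG = QS·QG / (|QS||QG|), giving 112.3°.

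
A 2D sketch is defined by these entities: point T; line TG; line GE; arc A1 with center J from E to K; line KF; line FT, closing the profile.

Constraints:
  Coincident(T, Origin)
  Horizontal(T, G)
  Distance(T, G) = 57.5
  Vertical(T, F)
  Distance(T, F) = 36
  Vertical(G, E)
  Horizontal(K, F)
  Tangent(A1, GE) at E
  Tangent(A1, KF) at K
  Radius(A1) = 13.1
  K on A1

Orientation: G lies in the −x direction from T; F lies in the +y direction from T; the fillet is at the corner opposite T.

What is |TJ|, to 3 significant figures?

50.0

T is at the origin; T and G share the same y with |TG| = 57.5 and G on the −x side, so G = (-57.5, 0.00). T and F share the same x with |TF| = 36.0 and F on the +y side, so F = (0.00, 36.0). The virtual corner opposite T is at (-57.5, 36.0). A1 meets GE tangentially, so JE is at right angles to GE and A1 meets KF tangentially, so JK is at right angles to KF, with radius 13.1, so the center J sits 13.1 in from both sides at J = (-44.4, 22.9). Then |TJ| = |J − T| = 50.0.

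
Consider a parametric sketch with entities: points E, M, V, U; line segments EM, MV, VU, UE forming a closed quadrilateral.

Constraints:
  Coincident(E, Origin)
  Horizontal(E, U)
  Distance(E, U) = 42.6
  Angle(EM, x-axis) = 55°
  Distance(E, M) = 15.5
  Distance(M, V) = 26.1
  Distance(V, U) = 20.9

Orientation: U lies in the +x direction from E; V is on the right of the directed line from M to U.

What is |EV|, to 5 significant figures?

25.248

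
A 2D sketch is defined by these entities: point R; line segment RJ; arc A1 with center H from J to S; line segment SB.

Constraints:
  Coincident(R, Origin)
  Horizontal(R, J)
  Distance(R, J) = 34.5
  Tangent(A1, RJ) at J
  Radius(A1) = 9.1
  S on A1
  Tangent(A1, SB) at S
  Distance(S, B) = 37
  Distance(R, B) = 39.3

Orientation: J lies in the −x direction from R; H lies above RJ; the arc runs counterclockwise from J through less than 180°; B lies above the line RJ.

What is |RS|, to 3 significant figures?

26.8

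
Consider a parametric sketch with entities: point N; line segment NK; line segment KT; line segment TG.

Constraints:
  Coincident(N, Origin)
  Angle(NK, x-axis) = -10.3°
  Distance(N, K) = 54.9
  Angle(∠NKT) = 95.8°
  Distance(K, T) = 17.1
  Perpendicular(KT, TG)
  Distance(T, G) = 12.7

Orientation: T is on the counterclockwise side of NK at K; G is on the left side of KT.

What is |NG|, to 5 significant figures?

47.646

N is at the origin; NK runs at -10.3° with length 54.9, so K = 54.9·(cos -10.3°, sin -10.3°) = (54.015, -9.8162). ∠NKT = 95.8°, so KT runs at -10.3° + (180° − 95.8°) = 73.900° from the x-axis; with |KT| = 17.1, T = K + 17.1·(cos 73.900°, sin 73.900°) = (58.757, 6.6131). The perpendicularity gives TG at right angles to KT; with |TG| = 12.7 on the left of KT, G = T + 12.7·(-0.96078, 0.27731) = (46.555, 10.135). Then |NG| = |G − N| = 47.646.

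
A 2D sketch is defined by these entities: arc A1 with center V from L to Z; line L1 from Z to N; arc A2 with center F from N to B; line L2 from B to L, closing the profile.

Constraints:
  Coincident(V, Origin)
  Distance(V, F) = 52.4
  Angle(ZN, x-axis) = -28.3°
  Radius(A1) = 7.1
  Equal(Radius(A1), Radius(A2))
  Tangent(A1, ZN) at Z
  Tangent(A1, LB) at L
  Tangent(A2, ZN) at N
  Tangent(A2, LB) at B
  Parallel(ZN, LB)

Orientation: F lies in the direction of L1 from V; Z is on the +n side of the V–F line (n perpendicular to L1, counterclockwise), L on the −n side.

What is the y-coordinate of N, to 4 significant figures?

-18.59

The slot axis is L1's direction at -28.3°, so u = (cos -28.3°, sin -28.3°) = (0.8805, -0.4741) and n = (−sin -28.3°, cos -28.3°) = (0.4741, 0.8805). V is at the origin and F lies 52.4 along u from V, so F = 52.4·u = (46.14, -24.84). Tangency of A1 to both parallel lines with radius 7.1 puts Z and L at V ± 7.1·n: Z = (3.366, 6.251), L = (-3.366, -6.251). Equal radii place N and B the same way about F: N = F + 7.1·n = (49.50, -18.59), B = F − 7.1·n = (42.77, -31.09). So N.y = -18.59.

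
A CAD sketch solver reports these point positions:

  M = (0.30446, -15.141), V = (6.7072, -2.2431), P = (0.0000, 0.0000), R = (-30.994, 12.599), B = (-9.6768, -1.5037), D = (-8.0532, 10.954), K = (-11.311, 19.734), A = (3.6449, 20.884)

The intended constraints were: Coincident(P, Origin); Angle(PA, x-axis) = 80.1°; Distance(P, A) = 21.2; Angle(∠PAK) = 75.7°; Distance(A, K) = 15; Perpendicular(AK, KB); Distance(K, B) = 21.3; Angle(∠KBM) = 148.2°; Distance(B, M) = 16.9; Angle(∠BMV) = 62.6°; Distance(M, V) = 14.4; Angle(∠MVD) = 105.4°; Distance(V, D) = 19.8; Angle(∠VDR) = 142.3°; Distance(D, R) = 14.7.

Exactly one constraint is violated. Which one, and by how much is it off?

Distance(D, R) = 14.7 — off by 8.30.

P = (0.00, 0.00) ✓; PA at 80.10° ✓; |PA| = 21.20 ✓; ∠PAK = 75.70° ✓; |AK| = 15.00 ✓; ∠(AK, KB) = 90.00° ✓; |KB| = 21.30 ✓; ∠KBM = 148.2° ✓; |BM| = 16.90 ✓; ∠BMV = 62.60° ✓; |MV| = 14.40 ✓; ∠MVD = 105.4° ✓; |VD| = 19.80 ✓; ∠VDR = 142.3° ✓; |DR| = 23.00 ✗.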